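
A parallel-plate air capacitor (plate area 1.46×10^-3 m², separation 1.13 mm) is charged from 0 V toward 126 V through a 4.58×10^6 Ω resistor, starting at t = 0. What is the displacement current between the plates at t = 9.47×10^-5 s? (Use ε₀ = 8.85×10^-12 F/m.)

C = ε₀A/d = (8.85×10^-12)(1.46×10^-3)/(1.13×10^-3) = 1.143×10^-11 F, so τ = RC = 5.235×10^-5 s.
The conduction current is I(t) = (V₀/R) e^(−t/τ), and the displacement current between the plates equals it.
t/τ = 1.809; I_d = (126/4.58×10^6) · e^(−1.809) = (2.751×10^-5)(0.1638) = 4.51×10^-6 A.

4.51×10^-6 A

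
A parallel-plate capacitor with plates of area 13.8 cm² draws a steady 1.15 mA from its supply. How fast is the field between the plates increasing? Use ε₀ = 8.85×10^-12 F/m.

Charge continuity gives I_d = I = 1.15×10^-3 A between the plates.
Inverting I_d = ε₀ A dE/dt gives dE/dt = 1.15×10^-3 / (8.85×10^-12 · 1.38×10^-3) = 9.42×10^10 V/(m·s).

9.42×10^10 V/(m·s)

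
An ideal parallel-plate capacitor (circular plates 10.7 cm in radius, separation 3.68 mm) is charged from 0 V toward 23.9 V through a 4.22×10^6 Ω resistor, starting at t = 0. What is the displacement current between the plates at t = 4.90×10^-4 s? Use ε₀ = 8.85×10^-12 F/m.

1.48×10^-6 A

C = ε₀A/d = (8.85×10^-12)(0.03597)/(3.68×10^-3) = 8.650×10^-11 F and τ = RC = 3.650×10^-4 s. I_d in the gap equals the RC charging current.
I_d(t) = (V₀/R) e^(−t/τ) = 5.664×10^-6 · e^(−1.342) = 1.48×10^-6 A.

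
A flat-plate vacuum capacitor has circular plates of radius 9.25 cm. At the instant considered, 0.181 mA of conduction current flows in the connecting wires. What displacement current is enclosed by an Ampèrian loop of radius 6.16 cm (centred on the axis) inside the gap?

8.03×10^-5 A

No conduction current crosses the gap, so I_d there equals the 1.81×10^-4 A in the leads.
Since J_d is uniform, the enclosed fraction is (r/R)² = 0.4435, giving I_d,enc = 8.03×10^-5 A.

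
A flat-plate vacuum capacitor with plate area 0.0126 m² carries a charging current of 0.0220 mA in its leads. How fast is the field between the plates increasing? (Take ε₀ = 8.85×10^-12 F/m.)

By continuity, I_d in the gap equals the 0.0220 mA flowing in the wire.
Since I_d = ε₀ A dE/dt, dE/dt = I_d/(ε₀A) = (2.20×10^-5)/((8.85×10^-12)(0.0126)) = 1.97×10^8 V/(m·s).

1.97×10^8 V/(m·s)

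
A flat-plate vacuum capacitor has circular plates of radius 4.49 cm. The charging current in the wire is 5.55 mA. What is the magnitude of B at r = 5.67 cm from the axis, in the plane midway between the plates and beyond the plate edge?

1.96×10^-8 T

No conduction current crosses the gap, so I_d there equals the 5.55×10^-3 A in the leads.
For r ≥ R the full I_d is enclosed: B = μ₀ I_d/(2πr) = (4π×10^-7)(5.55×10^-3)/(2π·0.0567) = 1.96×10^-8 T.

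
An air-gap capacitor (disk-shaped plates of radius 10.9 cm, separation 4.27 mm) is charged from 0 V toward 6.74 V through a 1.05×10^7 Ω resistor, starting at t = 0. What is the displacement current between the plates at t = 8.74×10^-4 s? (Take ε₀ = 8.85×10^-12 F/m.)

2.19×10^-7 A

C = ε₀A/d = (8.85×10^-12)(0.03733)/(4.27×10^-3) = 7.737×10^-11 F and τ = RC = 8.124×10^-4 s. I_d in the gap equals the RC charging current.
I_d(t) = (V₀/R) e^(−t/τ) = 6.419×10^-7 · e^(−1.076) = 2.19×10^-7 A.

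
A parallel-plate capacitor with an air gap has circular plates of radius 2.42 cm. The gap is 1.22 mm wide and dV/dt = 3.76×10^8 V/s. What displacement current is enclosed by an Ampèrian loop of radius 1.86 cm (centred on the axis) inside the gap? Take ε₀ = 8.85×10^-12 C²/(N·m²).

2.96×10^-3 A

With E = V/d, dE/dt = 3.082×10^11 V/(m·s) and πR² = 1.840×10^-3 m², giving I_d = ε₀ πR² dE/dt = 5.019×10^-3 A.
Through an area πr² the displacement current is I_d·(πr²/πR²) = I_d (r/R)² = 2.96×10^-3 A.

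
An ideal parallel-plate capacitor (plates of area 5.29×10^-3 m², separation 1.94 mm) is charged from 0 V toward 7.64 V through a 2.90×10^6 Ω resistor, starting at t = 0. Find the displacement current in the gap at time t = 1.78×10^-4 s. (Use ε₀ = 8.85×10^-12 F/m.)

With C = ε₀A/d = (8.85×10^-12)(5.29×10^-3)/(1.94×10^-3) = 2.413×10^-11 F, the time constant is τ = RC = 6.998×10^-5 s, so t/τ = 2.544 and e^(−t/τ) = 0.07855.
I_d = I_cond = (V₀/R) e^(−t/τ) = (2.634×10^-6)(0.07855) = 2.07×10^-7 A.

2.07×10^-7 A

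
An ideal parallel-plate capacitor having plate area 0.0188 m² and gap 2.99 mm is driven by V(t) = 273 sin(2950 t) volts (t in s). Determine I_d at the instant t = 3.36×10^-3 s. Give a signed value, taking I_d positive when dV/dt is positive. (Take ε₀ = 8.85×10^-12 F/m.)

C = ε₀A/d = (8.85×10^-12)(0.0188)/(2.99×10^-3) = 5.565×10^-11 F. dV/dt = V₀ω·cos(ωt); at ωt = 9.912 rad this factor is -0.8836.
I_d = C dV/dt = (5.565×10^-11)(273)(2950)(-0.8836) = -3.96×10^-5 A.

-3.96×10^-5 A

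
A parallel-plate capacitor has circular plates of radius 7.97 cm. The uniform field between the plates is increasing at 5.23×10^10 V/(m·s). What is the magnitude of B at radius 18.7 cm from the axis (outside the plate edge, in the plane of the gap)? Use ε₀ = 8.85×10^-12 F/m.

Through the whole plate area (πR² = 0.01996 m²), I_d = ε₀ πR² dE/dt = 9.239×10^-3 A.
Outside the plates the loop encloses all of I_d, so B·2πr = μ₀ I_d and B = 9.88×10^-9 T.

9.88×10^-9 T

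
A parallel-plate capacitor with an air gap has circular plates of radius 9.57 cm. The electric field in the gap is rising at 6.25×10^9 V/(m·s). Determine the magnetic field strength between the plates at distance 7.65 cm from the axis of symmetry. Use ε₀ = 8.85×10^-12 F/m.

I_d = ε₀ dΦ_E/dt = ε₀ πR² (dE/dt) = (8.85×10^-12)(0.02877)(6.25×10^9) = 1.591×10^-3 A through the full plate area.
An Ampèrian loop of radius r encloses a fraction (r/R)² of I_d. Then B·2πr = μ₀ I_d (r/R)², giving B = μ₀ I_d r/(2πR²) = 2.66×10^-9 T.

2.66×10^-9 T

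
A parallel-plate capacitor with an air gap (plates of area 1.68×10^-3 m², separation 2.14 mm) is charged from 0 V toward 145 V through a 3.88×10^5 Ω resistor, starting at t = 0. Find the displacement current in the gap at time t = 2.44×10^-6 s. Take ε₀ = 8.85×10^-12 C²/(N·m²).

1.51×10^-4 A

With C = ε₀A/d = (8.85×10^-12)(1.68×10^-3)/(2.14×10^-3) = 6.948×10^-12 F, the time constant is τ = RC = 2.696×10^-6 s, so t/τ = 0.9050 and e^(−t/τ) = 0.4045.
I_d = I_cond = (V₀/R) e^(−t/τ) = (3.737×10^-4)(0.4045) = 1.51×10^-4 A.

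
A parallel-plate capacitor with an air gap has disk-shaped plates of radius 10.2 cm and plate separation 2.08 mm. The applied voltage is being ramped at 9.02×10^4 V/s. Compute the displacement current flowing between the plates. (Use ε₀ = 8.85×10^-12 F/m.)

1.25×10^-5 A

The field between the plates is E = V/d, so dE/dt = (9.02×10^4)/(2.08×10^-3 m) = 4.337×10^7 V/(m·s).
I_d = ε₀ A (dE/dt) = (8.85×10^-12)(0.03269)(4.337×10^7) = 1.25×10^-5 A.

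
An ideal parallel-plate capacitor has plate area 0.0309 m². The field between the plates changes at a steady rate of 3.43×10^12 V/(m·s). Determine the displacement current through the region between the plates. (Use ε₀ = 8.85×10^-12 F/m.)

With a uniform field, Φ_E = EA, so I_d = ε₀ A dE/dt = 0.938 A.

0.938 A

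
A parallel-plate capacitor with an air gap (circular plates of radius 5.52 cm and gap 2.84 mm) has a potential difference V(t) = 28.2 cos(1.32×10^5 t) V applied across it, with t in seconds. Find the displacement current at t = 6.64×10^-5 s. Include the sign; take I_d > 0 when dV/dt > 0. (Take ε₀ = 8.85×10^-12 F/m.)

-6.81×10^-5 A

dV/dt = (28.2)(1.32×10^5)·−sin(8.7648) = -2.282×10^6 V/s.
I_d = C dV/dt with C = ε₀A/d = (8.85×10^-12)(9.573×10^-3)/(2.84×10^-3) = 2.983×10^-11 F, so I_d = (2.983×10^-11)(-2.282×10^6) = -6.81×10^-5 A.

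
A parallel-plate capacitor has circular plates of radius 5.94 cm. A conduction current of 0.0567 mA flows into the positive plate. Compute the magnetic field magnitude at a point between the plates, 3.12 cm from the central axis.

By continuity the displacement current in the gap matches the conduction current: I_d = 5.67×10^-5 A.
An Ampèrian loop of radius r encloses a fraction (r/R)² of I_d. Then B·2πr = μ₀ I_d (r/R)², giving B = μ₀ I_d r/(2πR²) = 1.00×10^-10 T.

1.00×10^-10 T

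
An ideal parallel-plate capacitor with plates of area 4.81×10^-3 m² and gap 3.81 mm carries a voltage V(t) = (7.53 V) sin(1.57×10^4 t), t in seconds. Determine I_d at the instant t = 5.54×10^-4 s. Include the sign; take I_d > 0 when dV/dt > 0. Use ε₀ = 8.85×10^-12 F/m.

-9.87×10^-7 A

dE/dt = (V₀ω/d)·cos(ωt) with ωt = 8.6978 rad: (7.53)(1.57×10^4)(-0.7472)/(3.81×10^-3) = -2.318×10^7 V/(m·s).
I_d = ε₀ A dE/dt = (8.85×10^-12)(4.81×10^-3)(-2.318×10^7) = -9.87×10^-7 A.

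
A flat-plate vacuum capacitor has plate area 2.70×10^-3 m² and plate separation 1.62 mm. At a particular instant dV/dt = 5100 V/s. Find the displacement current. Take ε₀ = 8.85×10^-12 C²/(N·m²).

The displacement current equals the charging current C dV/dt. With C = ε₀A/d = (8.85×10^-12)(2.70×10^-3)/(1.62×10^-3) = 1.475×10^-11 F, I_d = (1.475×10^-11)(5100) = 7.52×10^-8 A.

7.52×10^-8 A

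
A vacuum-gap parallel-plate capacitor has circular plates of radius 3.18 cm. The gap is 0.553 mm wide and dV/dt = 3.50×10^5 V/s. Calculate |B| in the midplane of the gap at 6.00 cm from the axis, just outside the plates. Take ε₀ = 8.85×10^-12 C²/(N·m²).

5.93×10^-11 T

dE/dt = (dV/dt)/d = 6.329×10^8 V/(m·s); I_d = ε₀(πR²)(dE/dt) = (8.85×10^-12)(3.177×10^-3)(6.329×10^8) = 1.779×10^-5 A.
For r ≥ R the full I_d is enclosed: B = μ₀ I_d/(2πr) = (4π×10^-7)(1.779×10^-5)/(2π·0.0600) = 5.93×10^-11 T.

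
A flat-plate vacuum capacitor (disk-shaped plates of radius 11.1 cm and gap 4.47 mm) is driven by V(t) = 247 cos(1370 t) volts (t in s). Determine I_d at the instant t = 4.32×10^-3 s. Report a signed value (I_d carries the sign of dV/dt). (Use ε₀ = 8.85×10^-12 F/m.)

C = ε₀A/d = (8.85×10^-12)(0.03871)/(4.47×10^-3) = 7.664×10^-11 F. dV/dt = V₀ω·−sin(ωt); at ωt = 5.9184 rad this factor is 0.3567.
I_d = C dV/dt = (7.664×10^-11)(247)(1370)(0.3567) = 9.25×10^-6 A.

9.25×10^-6 A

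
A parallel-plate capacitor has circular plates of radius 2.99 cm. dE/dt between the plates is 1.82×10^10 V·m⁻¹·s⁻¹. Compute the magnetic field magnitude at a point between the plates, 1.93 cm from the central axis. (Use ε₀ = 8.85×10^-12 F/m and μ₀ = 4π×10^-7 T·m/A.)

Total displacement current: I_d = ε₀(πR²)(dE/dt) = (8.85×10^-12)(2.809×10^-3)(1.82×10^10) = 4.524×10^-4 A.
∮B·dl = μ₀ I_d,enc with I_d,enc = I_d r²/R² = 1.885×10^-4 A; so B = μ₀ I_d,enc/(2πr) = 1.95×10^-9 T.

1.95×10^-9 T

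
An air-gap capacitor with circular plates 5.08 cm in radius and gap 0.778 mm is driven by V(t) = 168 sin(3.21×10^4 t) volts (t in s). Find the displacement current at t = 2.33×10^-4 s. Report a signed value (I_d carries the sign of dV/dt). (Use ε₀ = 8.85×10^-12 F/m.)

C = ε₀A/d = (8.85×10^-12)(8.107×10^-3)/(7.78×10^-4) = 9.222×10^-11 F. dV/dt = V₀ω·cos(ωt); at ωt = 7.4793 rad this factor is 0.3660.
I_d = C dV/dt = (9.222×10^-11)(168)(3.21×10^4)(0.3660) = 1.82×10^-4 A.

1.82×10^-4 A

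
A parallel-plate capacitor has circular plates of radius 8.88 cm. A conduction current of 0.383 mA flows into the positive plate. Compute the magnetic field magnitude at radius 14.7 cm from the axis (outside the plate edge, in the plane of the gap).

No conduction current crosses the gap, so I_d there equals the 3.83×10^-4 A in the leads.
For r ≥ R the full I_d is enclosed: B = μ₀ I_d/(2πr) = (4π×10^-7)(3.83×10^-4)/(2π·0.147) = 5.21×10^-10 T.

5.21×10^-10 T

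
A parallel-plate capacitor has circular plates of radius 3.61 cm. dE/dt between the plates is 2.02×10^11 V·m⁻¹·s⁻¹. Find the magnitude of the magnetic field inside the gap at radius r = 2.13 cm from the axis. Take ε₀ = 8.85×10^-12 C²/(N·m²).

Through the whole plate area (πR² = 4.094×10^-3 m²), I_d = ε₀ πR² dE/dt = 7.319×10^-3 A.
∮B·dl = μ₀ I_d,enc with I_d,enc = I_d r²/R² = 2.548×10^-3 A; so B = μ₀ I_d,enc/(2πr) = 2.39×10^-8 T.

2.39×10^-8 T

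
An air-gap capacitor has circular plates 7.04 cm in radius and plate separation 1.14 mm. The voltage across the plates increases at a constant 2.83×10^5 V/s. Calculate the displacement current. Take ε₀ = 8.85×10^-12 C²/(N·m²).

3.42×10^-5 A

The field between the plates is E = V/d, so dE/dt = (2.83×10^5)/(1.14×10^-3 m) = 2.482×10^8 V/(m·s).
I_d = ε₀ A (dE/dt) = (8.85×10^-12)(0.01557)(2.482×10^8) = 3.42×10^-5 A.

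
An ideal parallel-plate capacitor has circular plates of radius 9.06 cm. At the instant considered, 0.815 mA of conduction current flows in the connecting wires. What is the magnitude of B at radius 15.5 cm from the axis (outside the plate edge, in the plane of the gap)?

1.05×10^-9 T

Between the plates the displacement current equals the wire current: I_d = 0.815 mA = 8.15×10^-4 A.
Outside the plates the loop encloses all of I_d, so B·2πr = μ₀ I_d and B = 1.05×10^-9 T.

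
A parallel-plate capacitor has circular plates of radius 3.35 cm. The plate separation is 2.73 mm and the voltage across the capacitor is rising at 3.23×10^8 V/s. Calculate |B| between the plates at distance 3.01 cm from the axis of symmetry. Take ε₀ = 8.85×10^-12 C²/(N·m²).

With E = V/d, dE/dt = 1.183×10^11 V/(m·s) and πR² = 3.526×10^-3 m², giving I_d = ε₀ πR² dE/dt = 3.692×10^-3 A.
For r < R the Ampère–Maxwell law gives B(2πr) = μ₀ I_d (r²/R²), so B = μ₀ I_d r/(2πR²) = (4π×10^-7)(3.692×10^-3)(0.0301)/(2π·0.0335²) = 1.98×10^-8 T.

1.98×10^-8 T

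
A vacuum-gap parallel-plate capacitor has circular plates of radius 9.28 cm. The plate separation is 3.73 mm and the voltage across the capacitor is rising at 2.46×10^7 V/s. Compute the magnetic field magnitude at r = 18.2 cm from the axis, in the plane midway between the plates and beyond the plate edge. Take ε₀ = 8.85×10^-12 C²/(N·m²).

1.74×10^-9 T

I_d = C dV/dt with C = ε₀πR²/d = 6.418×10^-11 F, so I_d = (6.418×10^-11)(2.46×10^7) = 1.579×10^-3 A.
Outside the plates the loop encloses all of I_d, so B·2πr = μ₀ I_d and B = 1.74×10^-9 T.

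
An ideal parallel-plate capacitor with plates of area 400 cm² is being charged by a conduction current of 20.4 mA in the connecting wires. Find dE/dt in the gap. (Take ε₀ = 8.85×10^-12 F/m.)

By continuity, I_d in the gap equals the 20.4 mA flowing in the wire.
Then dE/dt = I_d/(ε₀A) = 5.76×10^10 V/(m·s).

5.76×10^10 V/(m·s)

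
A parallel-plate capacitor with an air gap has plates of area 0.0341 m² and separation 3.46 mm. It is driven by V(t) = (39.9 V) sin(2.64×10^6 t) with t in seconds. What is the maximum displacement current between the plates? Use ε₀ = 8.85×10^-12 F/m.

9.19×10^-3 A

The displacement current equals the conduction current C dV/dt, which peaks at C V₀ ω.
With C = ε₀A/d = (8.85×10^-12)(0.0341)/(3.46×10^-3) = 8.722×10^-11 F and ω = 2.64×10^6 rad/s, I_d,max = (8.722×10^-11)(39.9)(2.64×10^6) = 9.19×10^-3 A.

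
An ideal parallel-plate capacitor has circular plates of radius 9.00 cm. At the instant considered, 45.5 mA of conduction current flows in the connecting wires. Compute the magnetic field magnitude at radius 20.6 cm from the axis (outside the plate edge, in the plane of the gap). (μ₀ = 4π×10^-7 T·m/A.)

Between the plates the displacement current equals the wire current: I_d = 45.5 mA = 0.0455 A.
With r > R the enclosed displacement current is the full I_d; B = μ₀ I_d / (2πr) = 4.42×10^-8 T.

4.42×10^-8 T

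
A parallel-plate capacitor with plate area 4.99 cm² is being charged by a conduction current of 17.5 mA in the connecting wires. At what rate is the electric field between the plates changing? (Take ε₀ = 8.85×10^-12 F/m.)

3.96×10^12 V/(m·s)

By continuity, I_d in the gap equals the 17.5 mA flowing in the wire.
Inverting I_d = ε₀ A dE/dt gives dE/dt = 0.0175 / (8.85×10^-12 · 4.99×10^-4) = 3.96×10^12 V/(m·s).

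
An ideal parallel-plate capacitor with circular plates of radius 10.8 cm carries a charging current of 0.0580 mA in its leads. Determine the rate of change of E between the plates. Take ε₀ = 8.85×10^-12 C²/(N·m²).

1.79×10^8 V/(m·s)

The displacement current between the plates equals the conduction current, I_d = 0.0580 mA.
Then dE/dt = I_d/(ε₀A) = 1.79×10^8 V/(m·s).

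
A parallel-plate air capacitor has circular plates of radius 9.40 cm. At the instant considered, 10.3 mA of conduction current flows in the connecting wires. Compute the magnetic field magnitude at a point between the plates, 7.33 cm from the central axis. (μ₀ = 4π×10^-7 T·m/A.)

No conduction current crosses the gap, so I_d there equals the 0.0103 A in the leads.
∮B·dl = μ₀ I_d,enc with I_d,enc = I_d r²/R² = 6.263×10^-3 A; so B = μ₀ I_d,enc/(2πr) = 1.71×10^-8 T.

1.71×10^-8 T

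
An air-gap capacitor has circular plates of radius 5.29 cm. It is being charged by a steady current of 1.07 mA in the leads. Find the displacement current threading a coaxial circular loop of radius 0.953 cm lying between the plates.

No conduction current crosses the gap, so I_d there equals the 1.07×10^-3 A in the leads.
The field is uniform, so I_d,enc = I_d (r/R)² = (1.07×10^-3)(0.953/5.29)² = 3.47×10^-5 A.

3.47×10^-5 A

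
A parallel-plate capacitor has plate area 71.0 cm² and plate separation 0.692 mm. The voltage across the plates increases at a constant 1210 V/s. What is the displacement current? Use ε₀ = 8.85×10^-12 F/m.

C = ε₀A/d = (8.85×10^-12)(7.10×10^-3)/(6.92×10^-4) = 9.080×10^-11 F.
I_d = C dV/dt = (9.080×10^-11)(1210) = 1.10×10^-7 A.

1.10×10^-7 A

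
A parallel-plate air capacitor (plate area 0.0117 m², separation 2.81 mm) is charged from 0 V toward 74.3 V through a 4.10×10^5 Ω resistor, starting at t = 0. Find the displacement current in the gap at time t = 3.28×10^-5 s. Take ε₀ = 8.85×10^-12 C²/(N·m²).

With C = ε₀A/d = (8.85×10^-12)(0.0117)/(2.81×10^-3) = 3.685×10^-11 F, the time constant is τ = RC = 1.511×10^-5 s, so t/τ = 2.171 and e^(−t/τ) = 0.1141.
I_d = I_cond = (V₀/R) e^(−t/τ) = (1.812×10^-4)(0.1141) = 2.07×10^-5 A.

2.07×10^-5 A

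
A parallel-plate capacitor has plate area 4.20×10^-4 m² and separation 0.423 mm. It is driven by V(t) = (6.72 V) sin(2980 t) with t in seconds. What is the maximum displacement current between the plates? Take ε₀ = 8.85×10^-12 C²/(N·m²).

1.76×10^-7 A

C = ε₀A/d = (8.85×10^-12)(4.20×10^-4)/(4.23×10^-4) = 8.787×10^-12 F; ω = 2980 rad/s.
I_d = C dV/dt, so |I_d|_max = C V₀ ω = (8.787×10^-12)(6.72)(2980) = 1.76×10^-7 A.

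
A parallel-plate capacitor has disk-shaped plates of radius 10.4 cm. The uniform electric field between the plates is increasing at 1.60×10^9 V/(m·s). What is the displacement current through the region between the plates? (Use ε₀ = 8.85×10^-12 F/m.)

With a uniform field, Φ_E = EA, so I_d = ε₀ A dE/dt = 4.81×10^-4 A.

4.81×10^-4 A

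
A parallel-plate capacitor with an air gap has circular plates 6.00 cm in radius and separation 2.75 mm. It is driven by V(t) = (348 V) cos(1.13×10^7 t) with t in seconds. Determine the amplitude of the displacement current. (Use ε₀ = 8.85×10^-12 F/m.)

0.143 A

C = ε₀A/d = (8.85×10^-12)(0.01131)/(2.75×10^-3) = 3.640×10^-11 F; ω = 1.13×10^7 rad/s.
I_d = C dV/dt, so |I_d|_max = C V₀ ω = (3.640×10^-11)(348)(1.13×10^7) = 0.143 A.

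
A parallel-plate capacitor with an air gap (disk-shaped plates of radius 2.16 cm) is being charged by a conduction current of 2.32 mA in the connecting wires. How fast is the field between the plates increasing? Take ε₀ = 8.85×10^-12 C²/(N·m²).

1.79×10^11 V/(m·s)

The displacement current between the plates equals the conduction current, I_d = 2.32 mA.
Inverting I_d = ε₀ A dE/dt gives dE/dt = 2.32×10^-3 / (8.85×10^-12 · 1.466×10^-3) = 1.79×10^11 V/(m·s).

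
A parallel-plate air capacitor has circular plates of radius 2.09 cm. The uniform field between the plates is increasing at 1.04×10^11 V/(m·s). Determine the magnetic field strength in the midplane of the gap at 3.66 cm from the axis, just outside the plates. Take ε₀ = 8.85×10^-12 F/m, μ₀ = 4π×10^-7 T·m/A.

Total displacement current: I_d = ε₀(πR²)(dE/dt) = (8.85×10^-12)(1.372×10^-3)(1.04×10^11) = 1.263×10^-3 A.
Outside the plates the loop encloses all of I_d, so B·2πr = μ₀ I_d and B = 6.90×10^-9 T.

6.90×10^-9 T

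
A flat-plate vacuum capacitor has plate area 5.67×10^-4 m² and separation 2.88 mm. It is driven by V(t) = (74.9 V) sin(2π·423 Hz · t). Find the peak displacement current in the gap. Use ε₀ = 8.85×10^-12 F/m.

The displacement current equals the conduction current C dV/dt, which peaks at C V₀ ω.
With C = ε₀A/d = (8.85×10^-12)(5.67×10^-4)/(2.88×10^-3) = 1.742×10^-12 F and ω = 2πf = 2658 rad/s, I_d,max = (1.742×10^-12)(74.9)(2658) = 3.47×10^-7 A.

3.47×10^-7 A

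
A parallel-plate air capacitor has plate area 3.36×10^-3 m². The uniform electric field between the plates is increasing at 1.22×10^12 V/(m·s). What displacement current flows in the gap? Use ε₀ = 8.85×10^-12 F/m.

With a uniform field, Φ_E = EA, so I_d = ε₀ A dE/dt = 0.0363 A.

0.0363 A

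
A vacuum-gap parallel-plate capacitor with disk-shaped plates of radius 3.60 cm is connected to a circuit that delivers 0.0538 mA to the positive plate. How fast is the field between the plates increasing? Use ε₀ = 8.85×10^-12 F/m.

1.49×10^9 V/(m·s)

By continuity, I_d in the gap equals the 0.0538 mA flowing in the wire.
Since I_d = ε₀ A dE/dt, dE/dt = I_d/(ε₀A) = (5.38×10^-5)/((8.85×10^-12)(4.072×10^-3)) = 1.49×10^9 V/(m·s).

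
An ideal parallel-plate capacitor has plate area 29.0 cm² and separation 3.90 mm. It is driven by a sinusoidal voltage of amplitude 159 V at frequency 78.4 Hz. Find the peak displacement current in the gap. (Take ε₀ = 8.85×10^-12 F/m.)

5.15×10^-7 A

(dE/dt)_max = V₀ω/d = 2.008×10^7 V/(m·s); ω = 2πf = 492.6 rad/s.
I_d,max = ε₀ A (dE/dt)_max = (8.85×10^-12)(2.90×10^-3)(2.008×10^7) = 5.15×10^-7 A.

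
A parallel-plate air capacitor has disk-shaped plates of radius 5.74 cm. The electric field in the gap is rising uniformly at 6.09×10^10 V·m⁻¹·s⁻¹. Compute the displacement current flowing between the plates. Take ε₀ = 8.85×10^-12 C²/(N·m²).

I_d = ε₀ A (dE/dt) = (8.85×10^-12)(0.01035 m²)(6.09×10^10) = 5.58×10^-3 A.

5.58×10^-3 A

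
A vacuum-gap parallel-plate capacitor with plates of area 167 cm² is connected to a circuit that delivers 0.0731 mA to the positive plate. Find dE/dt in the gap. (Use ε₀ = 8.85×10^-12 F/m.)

4.95×10^8 V/(m·s)

The displacement current between the plates equals the conduction current, I_d = 0.0731 mA.
Inverting I_d = ε₀ A dE/dt gives dE/dt = 7.31×10^-5 / (8.85×10^-12 · 0.0167) = 4.95×10^8 V/(m·s).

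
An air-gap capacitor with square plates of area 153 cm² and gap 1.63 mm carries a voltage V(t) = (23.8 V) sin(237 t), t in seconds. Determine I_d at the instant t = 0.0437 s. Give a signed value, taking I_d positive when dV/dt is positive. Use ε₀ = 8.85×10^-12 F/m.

-2.79×10^-7 A

dV/dt = (23.8)(237)·cos(10.3569) = -3363 V/s.
I_d = C dV/dt with C = ε₀A/d = (8.85×10^-12)(0.0153)/(1.63×10^-3) = 8.307×10^-11 F, so I_d = (8.307×10^-11)(-3363) = -2.79×10^-7 A.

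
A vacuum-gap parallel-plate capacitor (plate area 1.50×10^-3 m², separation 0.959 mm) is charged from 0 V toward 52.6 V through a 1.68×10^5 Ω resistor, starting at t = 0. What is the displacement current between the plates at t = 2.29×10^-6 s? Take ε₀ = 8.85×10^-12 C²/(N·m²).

1.17×10^-4 A

C = ε₀A/d = (8.85×10^-12)(1.50×10^-3)/(9.59×10^-4) = 1.384×10^-11 F and τ = RC = 2.325×10^-6 s. I_d in the gap equals the RC charging current.
I_d(t) = (V₀/R) e^(−t/τ) = 3.131×10^-4 · e^(−0.9849) = 1.17×10^-4 A.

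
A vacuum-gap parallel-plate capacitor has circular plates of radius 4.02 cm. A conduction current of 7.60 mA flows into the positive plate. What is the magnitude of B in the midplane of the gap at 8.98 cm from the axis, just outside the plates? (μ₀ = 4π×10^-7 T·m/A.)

1.69×10^-8 T

Between the plates the displacement current equals the wire current: I_d = 7.60 mA = 7.60×10^-3 A.
For r ≥ R the full I_d is enclosed: B = μ₀ I_d/(2πr) = (4π×10^-7)(7.60×10^-3)/(2π·0.0898) = 1.69×10^-8 T.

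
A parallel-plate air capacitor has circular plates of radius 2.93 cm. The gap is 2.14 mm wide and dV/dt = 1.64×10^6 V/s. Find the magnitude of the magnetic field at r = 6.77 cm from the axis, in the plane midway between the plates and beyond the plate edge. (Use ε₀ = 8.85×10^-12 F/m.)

5.40×10^-11 T

With E = V/d, dE/dt = 7.664×10^8 V/(m·s) and πR² = 2.697×10^-3 m², giving I_d = ε₀ πR² dE/dt = 1.829×10^-5 A.
With r > R the enclosed displacement current is the full I_d; B = μ₀ I_d / (2πr) = 5.40×10^-11 T.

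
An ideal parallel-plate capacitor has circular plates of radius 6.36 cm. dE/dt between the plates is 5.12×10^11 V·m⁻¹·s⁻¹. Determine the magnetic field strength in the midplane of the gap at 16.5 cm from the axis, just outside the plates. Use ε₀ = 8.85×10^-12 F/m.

6.98×10^-8 T

Through the whole plate area (πR² = 0.01271 m²), I_d = ε₀ πR² dE/dt = 0.05759 A.
For r ≥ R the full I_d is enclosed: B = μ₀ I_d/(2πr) = (4π×10^-7)(0.05759)/(2π·0.165) = 6.98×10^-8 T.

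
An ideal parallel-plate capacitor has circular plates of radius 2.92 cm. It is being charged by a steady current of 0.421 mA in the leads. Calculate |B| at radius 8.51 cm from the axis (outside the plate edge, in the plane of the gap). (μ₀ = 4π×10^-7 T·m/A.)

No conduction current crosses the gap, so I_d there equals the 4.21×10^-4 A in the leads.
For r ≥ R the full I_d is enclosed: B = μ₀ I_d/(2πr) = (4π×10^-7)(4.21×10^-4)/(2π·0.0851) = 9.89×10^-10 T.

9.89×10^-10 T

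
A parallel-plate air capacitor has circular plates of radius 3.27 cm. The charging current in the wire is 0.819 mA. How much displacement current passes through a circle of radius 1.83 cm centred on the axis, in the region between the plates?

Between the plates the displacement current equals the wire current: I_d = 0.819 mA = 8.19×10^-4 A.
Through an area πr² the displacement current is I_d·(πr²/πR²) = I_d (r/R)² = 2.57×10^-4 A.

2.57×10^-4 A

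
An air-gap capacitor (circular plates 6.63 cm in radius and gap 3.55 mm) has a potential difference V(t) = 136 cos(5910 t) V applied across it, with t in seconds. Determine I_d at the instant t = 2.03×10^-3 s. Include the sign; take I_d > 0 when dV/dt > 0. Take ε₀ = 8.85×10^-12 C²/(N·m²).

1.49×10^-5 A

dV/dt = (136)(5910)·−sin(11.9973) = 4.331×10^5 V/s.
I_d = C dV/dt with C = ε₀A/d = (8.85×10^-12)(0.01381)/(3.55×10^-3) = 3.443×10^-11 F, so I_d = (3.443×10^-11)(4.331×10^5) = 1.49×10^-5 A.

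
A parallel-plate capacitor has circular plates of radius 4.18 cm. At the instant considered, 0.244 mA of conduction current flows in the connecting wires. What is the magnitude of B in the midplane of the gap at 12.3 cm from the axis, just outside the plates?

3.97×10^-10 T

By continuity the displacement current in the gap matches the conduction current: I_d = 2.44×10^-4 A.
Outside the plates the loop encloses all of I_d, so B·2πr = μ₀ I_d and B = 3.97×10^-10 T.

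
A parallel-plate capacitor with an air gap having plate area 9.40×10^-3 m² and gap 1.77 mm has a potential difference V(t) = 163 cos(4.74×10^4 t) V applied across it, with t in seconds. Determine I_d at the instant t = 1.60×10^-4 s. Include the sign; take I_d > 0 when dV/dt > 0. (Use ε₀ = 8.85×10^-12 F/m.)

-3.50×10^-4 A

dV/dt = (163)(4.74×10^4)·−sin(7.584) = -7.446×10^6 V/s.
I_d = C dV/dt with C = ε₀A/d = (8.85×10^-12)(9.40×10^-3)/(1.77×10^-3) = 4.700×10^-11 F, so I_d = (4.700×10^-11)(-7.446×10^6) = -3.50×10^-4 A.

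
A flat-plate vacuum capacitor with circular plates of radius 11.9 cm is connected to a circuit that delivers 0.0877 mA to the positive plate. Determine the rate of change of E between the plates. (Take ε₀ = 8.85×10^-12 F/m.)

By continuity, I_d in the gap equals the 0.0877 mA flowing in the wire.
Inverting I_d = ε₀ A dE/dt gives dE/dt = 8.77×10^-5 / (8.85×10^-12 · 0.04449) = 2.23×10^8 V/(m·s).

2.23×10^8 V/(m·s)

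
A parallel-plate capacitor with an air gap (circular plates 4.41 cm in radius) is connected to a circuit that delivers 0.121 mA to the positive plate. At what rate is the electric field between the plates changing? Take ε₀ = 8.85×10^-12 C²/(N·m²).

2.24×10^9 V/(m·s)

Charge continuity gives I_d = I = 1.21×10^-4 A between the plates.
Inverting I_d = ε₀ A dE/dt gives dE/dt = 1.21×10^-4 / (8.85×10^-12 · 6.110×10^-3) = 2.24×10^9 V/(m·s).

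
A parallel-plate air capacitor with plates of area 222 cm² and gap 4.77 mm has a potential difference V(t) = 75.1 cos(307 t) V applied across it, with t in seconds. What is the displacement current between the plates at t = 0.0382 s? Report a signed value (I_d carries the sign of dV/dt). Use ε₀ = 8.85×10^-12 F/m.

dV/dt = (75.1)(307)·−sin(11.7274) = 1.715×10^4 V/s.
I_d = C dV/dt with C = ε₀A/d = (8.85×10^-12)(0.0222)/(4.77×10^-3) = 4.119×10^-11 F, so I_d = (4.119×10^-11)(1.715×10^4) = 7.06×10^-7 A.

7.06×10^-7 A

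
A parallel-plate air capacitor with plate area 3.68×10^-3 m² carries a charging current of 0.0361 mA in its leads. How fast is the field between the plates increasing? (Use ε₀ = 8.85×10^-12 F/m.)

1.11×10^9 V/(m·s)

By continuity, I_d in the gap equals the 0.0361 mA flowing in the wire.
Since I_d = ε₀ A dE/dt, dE/dt = I_d/(ε₀A) = (3.61×10^-5)/((8.85×10^-12)(3.68×10^-3)) = 1.11×10^9 V/(m·s).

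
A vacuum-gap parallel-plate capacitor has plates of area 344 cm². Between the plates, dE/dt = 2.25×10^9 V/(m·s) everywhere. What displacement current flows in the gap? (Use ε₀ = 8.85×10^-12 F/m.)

I_d = ε₀ A (dE/dt) = (8.85×10^-12)(0.0344 m²)(2.25×10^9) = 6.85×10^-4 A.

6.85×10^-4 A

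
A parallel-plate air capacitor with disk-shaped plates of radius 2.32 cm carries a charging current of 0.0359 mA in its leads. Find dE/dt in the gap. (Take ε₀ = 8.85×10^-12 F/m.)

2.40×10^9 V/(m·s)

The displacement current between the plates equals the conduction current, I_d = 0.0359 mA.
Then dE/dt = I_d/(ε₀A) = 2.40×10^9 V/(m·s).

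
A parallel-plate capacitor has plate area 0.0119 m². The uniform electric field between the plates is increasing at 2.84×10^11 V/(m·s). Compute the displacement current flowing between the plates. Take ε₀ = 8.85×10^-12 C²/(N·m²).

I_d = ε₀ A (dE/dt) = (8.85×10^-12)(0.0119 m²)(2.84×10^11) = 0.0299 A.

0.0299 A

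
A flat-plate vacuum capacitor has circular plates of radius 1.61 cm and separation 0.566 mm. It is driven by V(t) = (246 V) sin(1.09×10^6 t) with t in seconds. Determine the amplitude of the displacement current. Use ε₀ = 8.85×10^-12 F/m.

3.41×10^-3 A

(dE/dt)_max = V₀ω/d = 4.737×10^11 V/(m·s); ω = 1.09×10^6 rad/s.
I_d,max = ε₀ A (dE/dt)_max = (8.85×10^-12)(8.143×10^-4)(4.737×10^11) = 3.41×10^-3 A.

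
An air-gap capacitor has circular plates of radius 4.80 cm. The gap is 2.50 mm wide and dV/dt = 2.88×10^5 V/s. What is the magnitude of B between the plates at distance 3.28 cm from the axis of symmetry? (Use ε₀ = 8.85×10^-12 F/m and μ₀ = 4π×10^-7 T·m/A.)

dE/dt = (dV/dt)/d = 1.152×10^8 V/(m·s); I_d = ε₀(πR²)(dE/dt) = (8.85×10^-12)(7.238×10^-3)(1.152×10^8) = 7.379×10^-6 A.
∮B·dl = μ₀ I_d,enc with I_d,enc = I_d r²/R² = 3.446×10^-6 A; so B = μ₀ I_d,enc/(2πr) = 2.10×10^-11 T.

2.10×10^-11 T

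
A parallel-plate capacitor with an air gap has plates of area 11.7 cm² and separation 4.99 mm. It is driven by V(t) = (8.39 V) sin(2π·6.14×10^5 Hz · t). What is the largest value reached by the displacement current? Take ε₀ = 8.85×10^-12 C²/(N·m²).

The displacement current equals the conduction current C dV/dt, which peaks at C V₀ ω.
With C = ε₀A/d = (8.85×10^-12)(1.17×10^-3)/(4.99×10^-3) = 2.075×10^-12 F and ω = 2πf = 3.858×10^6 rad/s, I_d,max = (2.075×10^-12)(8.39)(3.858×10^6) = 6.72×10^-5 A.

6.72×10^-5 A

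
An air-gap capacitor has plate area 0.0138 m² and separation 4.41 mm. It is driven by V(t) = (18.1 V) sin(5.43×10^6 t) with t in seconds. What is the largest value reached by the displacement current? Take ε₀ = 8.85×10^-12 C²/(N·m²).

2.72×10^-3 A

The displacement current equals the conduction current C dV/dt, which peaks at C V₀ ω.
With C = ε₀A/d = (8.85×10^-12)(0.0138)/(4.41×10^-3) = 2.769×10^-11 F and ω = 5.43×10^6 rad/s, I_d,max = (2.769×10^-11)(18.1)(5.43×10^6) = 2.72×10^-3 A.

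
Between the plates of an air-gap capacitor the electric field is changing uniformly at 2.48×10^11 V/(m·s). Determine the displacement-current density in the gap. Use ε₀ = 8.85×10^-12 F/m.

2.19 A/m²

J_d = ε₀ dE/dt = (8.85×10^-12)(2.48×10^11) = 2.19 A/m².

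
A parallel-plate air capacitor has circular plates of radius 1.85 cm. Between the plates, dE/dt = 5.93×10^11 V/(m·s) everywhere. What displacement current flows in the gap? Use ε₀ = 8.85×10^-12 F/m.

5.64×10^-3 A

The displacement current is ε₀ times dΦ_E/dt = ε₀ A dE/dt = (8.85×10^-12)(1.075×10^-3)(5.93×10^11) = 5.64×10^-3 A.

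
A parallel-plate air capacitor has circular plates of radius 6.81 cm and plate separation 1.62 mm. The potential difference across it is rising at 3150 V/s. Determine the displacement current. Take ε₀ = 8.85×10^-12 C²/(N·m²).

The displacement current equals the charging current C dV/dt. With C = ε₀A/d = (8.85×10^-12)(0.01457)/(1.62×10^-3) = 7.960×10^-11 F, I_d = (7.960×10^-11)(3150) = 2.51×10^-7 A.

2.51×10^-7 A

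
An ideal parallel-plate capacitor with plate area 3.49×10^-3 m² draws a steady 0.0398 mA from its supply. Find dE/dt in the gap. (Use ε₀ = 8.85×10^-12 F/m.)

By continuity, I_d in the gap equals the 0.0398 mA flowing in the wire.
Then dE/dt = I_d/(ε₀A) = 1.29×10^9 V/(m·s).

1.29×10^9 V/(m·s)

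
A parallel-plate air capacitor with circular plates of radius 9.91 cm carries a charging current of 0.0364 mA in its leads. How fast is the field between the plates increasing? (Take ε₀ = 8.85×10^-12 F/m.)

The displacement current between the plates equals the conduction current, I_d = 0.0364 mA.
Inverting I_d = ε₀ A dE/dt gives dE/dt = 3.64×10^-5 / (8.85×10^-12 · 0.03085) = 1.33×10^8 V/(m·s).

1.33×10^8 V/(m·s)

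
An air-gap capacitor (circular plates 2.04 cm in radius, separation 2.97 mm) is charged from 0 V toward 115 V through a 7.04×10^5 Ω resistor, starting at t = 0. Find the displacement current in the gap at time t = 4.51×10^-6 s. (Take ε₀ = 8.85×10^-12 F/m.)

C = ε₀A/d = (8.85×10^-12)(1.307×10^-3)/(2.97×10^-3) = 3.895×10^-12 F and τ = RC = 2.742×10^-6 s. I_d in the gap equals the RC charging current.
I_d(t) = (V₀/R) e^(−t/τ) = 1.634×10^-4 · e^(−1.645) = 3.15×10^-5 A.

3.15×10^-5 A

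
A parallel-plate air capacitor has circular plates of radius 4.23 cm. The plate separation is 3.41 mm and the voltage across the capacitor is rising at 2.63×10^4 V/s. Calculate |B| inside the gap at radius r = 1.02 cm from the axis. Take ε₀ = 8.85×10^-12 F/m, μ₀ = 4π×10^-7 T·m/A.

With E = V/d, dE/dt = 7.713×10^6 V/(m·s) and πR² = 5.621×10^-3 m², giving I_d = ε₀ πR² dE/dt = 3.837×10^-7 A.
An Ampèrian loop of radius r encloses a fraction (r/R)² of I_d. Then B·2πr = μ₀ I_d (r/R)², giving B = μ₀ I_d r/(2πR²) = 4.37×10^-13 T.

4.37×10^-13 T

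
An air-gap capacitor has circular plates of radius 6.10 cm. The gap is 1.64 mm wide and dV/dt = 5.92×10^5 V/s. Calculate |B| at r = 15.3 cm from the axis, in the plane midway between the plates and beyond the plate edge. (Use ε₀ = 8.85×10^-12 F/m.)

With E = V/d, dE/dt = 3.610×10^8 V/(m·s) and πR² = 0.01169 m², giving I_d = ε₀ πR² dE/dt = 3.735×10^-5 A.
With r > R the enclosed displacement current is the full I_d; B = μ₀ I_d / (2πr) = 4.88×10^-11 T.

4.88×10^-11 T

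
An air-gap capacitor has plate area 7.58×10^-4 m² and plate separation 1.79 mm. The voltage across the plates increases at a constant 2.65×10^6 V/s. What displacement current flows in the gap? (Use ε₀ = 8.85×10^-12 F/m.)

9.93×10^-6 A

C = ε₀A/d = (8.85×10^-12)(7.58×10^-4)/(1.79×10^-3) = 3.748×10^-12 F.
I_d = C dV/dt = (3.748×10^-12)(2.65×10^6) = 9.93×10^-6 A.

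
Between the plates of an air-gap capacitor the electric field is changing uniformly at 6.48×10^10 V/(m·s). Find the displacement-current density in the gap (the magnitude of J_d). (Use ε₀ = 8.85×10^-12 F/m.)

J_d = ε₀ ∂E/∂t, so J_d = 0.573 A/m².

0.573 A/m²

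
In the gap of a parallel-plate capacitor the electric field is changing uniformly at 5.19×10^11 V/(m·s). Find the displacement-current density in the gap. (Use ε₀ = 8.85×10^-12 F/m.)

J_d = ε₀ ∂E/∂t, so J_d = 4.59 A/m².

4.59 A/m²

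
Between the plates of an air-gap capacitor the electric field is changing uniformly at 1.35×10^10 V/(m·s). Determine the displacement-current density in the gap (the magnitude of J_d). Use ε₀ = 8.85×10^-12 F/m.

J_d = ε₀ ∂E/∂t, so J_d = 0.119 A/m².

0.119 A/m²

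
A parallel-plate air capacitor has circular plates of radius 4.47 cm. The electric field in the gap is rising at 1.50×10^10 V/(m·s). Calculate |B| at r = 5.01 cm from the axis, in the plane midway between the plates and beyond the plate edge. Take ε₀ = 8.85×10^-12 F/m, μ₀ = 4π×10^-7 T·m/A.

3.33×10^-9 T

Total displacement current: I_d = ε₀(πR²)(dE/dt) = (8.85×10^-12)(6.277×10^-3)(1.50×10^10) = 8.333×10^-4 A.
With r > R the enclosed displacement current is the full I_d; B = μ₀ I_d / (2πr) = 3.33×10^-9 T.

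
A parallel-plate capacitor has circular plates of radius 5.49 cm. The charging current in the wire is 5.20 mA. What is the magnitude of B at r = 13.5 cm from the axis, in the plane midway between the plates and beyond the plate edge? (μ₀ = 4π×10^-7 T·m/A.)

7.70×10^-9 T

Between the plates the displacement current equals the wire current: I_d = 5.20 mA = 5.20×10^-3 A.
For r ≥ R the full I_d is enclosed: B = μ₀ I_d/(2πr) = (4π×10^-7)(5.20×10^-3)/(2π·0.135) = 7.70×10^-9 T.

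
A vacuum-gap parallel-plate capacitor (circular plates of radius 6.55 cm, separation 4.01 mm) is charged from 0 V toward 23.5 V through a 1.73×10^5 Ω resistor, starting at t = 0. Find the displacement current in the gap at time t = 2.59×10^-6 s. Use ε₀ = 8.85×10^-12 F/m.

C = ε₀A/d = (8.85×10^-12)(0.01348)/(4.01×10^-3) = 2.975×10^-11 F, so τ = RC = 5.147×10^-6 s.
The conduction current is I(t) = (V₀/R) e^(−t/τ), and the displacement current between the plates equals it.
t/τ = 0.5032; I_d = (23.5/1.73×10^5) · e^(−0.5032) = (1.358×10^-4)(0.6046) = 8.21×10^-5 A.

8.21×10^-5 A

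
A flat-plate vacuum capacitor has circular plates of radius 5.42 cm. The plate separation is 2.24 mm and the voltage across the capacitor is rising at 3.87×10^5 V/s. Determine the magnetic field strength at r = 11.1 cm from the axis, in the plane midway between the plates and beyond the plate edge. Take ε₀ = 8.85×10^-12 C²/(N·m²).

With E = V/d, dE/dt = 1.728×10^8 V/(m·s) and πR² = 9.229×10^-3 m², giving I_d = ε₀ πR² dE/dt = 1.411×10^-5 A.
Outside the plates the loop encloses all of I_d, so B·2πr = μ₀ I_d and B = 2.54×10^-11 T.

2.54×10^-11 T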